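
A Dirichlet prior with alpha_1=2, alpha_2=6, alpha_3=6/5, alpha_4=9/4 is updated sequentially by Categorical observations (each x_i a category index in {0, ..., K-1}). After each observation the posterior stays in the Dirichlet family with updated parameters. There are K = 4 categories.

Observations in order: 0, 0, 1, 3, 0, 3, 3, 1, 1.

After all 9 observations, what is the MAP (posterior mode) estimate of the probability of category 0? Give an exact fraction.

obs 1: x=0 → posterior Dirichlet(3, 6, 6/5, 9/4)
obs 2: x=0 → posterior Dirichlet(4, 6, 6/5, 9/4)
obs 3: x=1 → posterior Dirichlet(4, 7, 6/5, 9/4)
obs 4: x=3 → posterior Dirichlet(4, 7, 6/5, 13/4)
obs 5: x=0 → posterior Dirichlet(5, 7, 6/5, 13/4)
obs 6: x=3 → posterior Dirichlet(5, 7, 6/5, 17/4)
obs 7: x=3 → posterior Dirichlet(5, 7, 6/5, 21/4)
obs 8: x=1 → posterior Dirichlet(5, 8, 6/5, 21/4)
obs 9: x=1 → posterior Dirichlet(5, 9, 6/5, 21/4)

80/329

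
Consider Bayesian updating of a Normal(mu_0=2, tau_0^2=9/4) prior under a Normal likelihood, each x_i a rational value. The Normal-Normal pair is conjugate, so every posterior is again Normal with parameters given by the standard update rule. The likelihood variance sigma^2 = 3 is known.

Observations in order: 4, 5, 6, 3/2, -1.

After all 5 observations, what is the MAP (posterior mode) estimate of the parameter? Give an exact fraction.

obs 1: x=4 → posterior Normal(20/7, 9/7)
obs 2: x=5 → posterior Normal(7/2, 9/10)
obs 3: x=6 → posterior Normal(53/13, 9/13)
obs 4: x=3/2 → posterior Normal(115/32, 9/16)
obs 5: x=-1 → posterior Normal(109/38, 9/19)

109/38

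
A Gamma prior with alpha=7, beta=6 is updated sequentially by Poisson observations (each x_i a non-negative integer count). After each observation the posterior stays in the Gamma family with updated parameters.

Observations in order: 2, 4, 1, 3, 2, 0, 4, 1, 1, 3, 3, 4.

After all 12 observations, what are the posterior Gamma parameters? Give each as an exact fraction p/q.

alpha=35, beta=18

obs 1: x=2 → posterior Gamma(9, 7)
obs 2: x=4 → posterior Gamma(13, 8)
obs 3: x=1 → posterior Gamma(14, 9)
obs 4: x=3 → posterior Gamma(17, 10)
obs 5: x=2 → posterior Gamma(19, 11)
obs 6: x=0 → posterior Gamma(19, 12)
obs 7: x=4 → posterior Gamma(23, 13)
obs 8: x=1 → posterior Gamma(24, 14)
obs 9: x=1 → posterior Gamma(25, 15)
obs 10: x=3 → posterior Gamma(28, 16)
obs 11: x=3 → posterior Gamma(31, 17)
obs 12: x=4 → posterior Gamma(35, 18)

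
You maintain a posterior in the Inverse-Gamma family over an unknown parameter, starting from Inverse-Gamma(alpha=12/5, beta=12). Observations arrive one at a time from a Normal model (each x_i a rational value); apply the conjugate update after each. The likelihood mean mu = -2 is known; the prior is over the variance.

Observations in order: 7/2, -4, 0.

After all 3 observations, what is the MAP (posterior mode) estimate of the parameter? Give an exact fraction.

obs 1: x=7/2 → posterior Inverse-Gamma(29/10, 217/8)
obs 2: x=-4 → posterior Inverse-Gamma(17/5, 233/8)
obs 3: x=0 → posterior Inverse-Gamma(39/10, 249/8)

1245/196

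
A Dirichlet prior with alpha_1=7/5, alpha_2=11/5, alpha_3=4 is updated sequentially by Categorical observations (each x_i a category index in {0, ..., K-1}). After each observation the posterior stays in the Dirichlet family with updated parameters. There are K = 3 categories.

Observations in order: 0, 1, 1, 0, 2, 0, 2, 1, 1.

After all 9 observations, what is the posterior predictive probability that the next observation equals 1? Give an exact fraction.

obs 1: x=0 → posterior Dirichlet(12/5, 11/5, 4)
obs 2: x=1 → posterior Dirichlet(12/5, 16/5, 4)
obs 3: x=1 → posterior Dirichlet(12/5, 21/5, 4)
obs 4: x=0 → posterior Dirichlet(17/5, 21/5, 4)
obs 5: x=2 → posterior Dirichlet(17/5, 21/5, 5)
obs 6: x=0 → posterior Dirichlet(22/5, 21/5, 5)
obs 7: x=2 → posterior Dirichlet(22/5, 21/5, 6)
obs 8: x=1 → posterior Dirichlet(22/5, 26/5, 6)
obs 9: x=1 → posterior Dirichlet(22/5, 31/5, 6)

31/83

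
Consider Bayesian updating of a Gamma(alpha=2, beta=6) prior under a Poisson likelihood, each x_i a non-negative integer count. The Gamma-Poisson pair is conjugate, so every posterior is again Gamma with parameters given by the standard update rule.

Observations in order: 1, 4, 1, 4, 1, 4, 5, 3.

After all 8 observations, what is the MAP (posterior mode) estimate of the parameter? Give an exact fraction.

obs 1: x=1 → posterior Gamma(3, 7)
obs 2: x=4 → posterior Gamma(7, 8)
obs 3: x=1 → posterior Gamma(8, 9)
obs 4: x=4 → posterior Gamma(12, 10)
obs 5: x=1 → posterior Gamma(13, 11)
obs 6: x=4 → posterior Gamma(17, 12)
obs 7: x=5 → posterior Gamma(22, 13)
obs 8: x=3 → posterior Gamma(25, 14)

12/7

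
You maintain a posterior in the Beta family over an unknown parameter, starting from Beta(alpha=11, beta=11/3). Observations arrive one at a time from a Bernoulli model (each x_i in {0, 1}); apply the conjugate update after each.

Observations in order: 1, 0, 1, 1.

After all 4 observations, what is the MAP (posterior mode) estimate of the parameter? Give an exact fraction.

obs 1: x=1 → posterior Beta(12, 11/3)
obs 2: x=0 → posterior Beta(12, 14/3)
obs 3: x=1 → posterior Beta(13, 14/3)
obs 4: x=1 → posterior Beta(14, 14/3)

39/50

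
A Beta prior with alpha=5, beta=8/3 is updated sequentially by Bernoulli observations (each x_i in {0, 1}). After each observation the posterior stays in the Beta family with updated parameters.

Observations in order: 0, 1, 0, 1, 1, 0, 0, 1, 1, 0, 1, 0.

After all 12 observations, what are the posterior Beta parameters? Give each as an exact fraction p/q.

obs 1: x=0 → posterior Beta(5, 11/3)
obs 2: x=1 → posterior Beta(6, 11/3)
obs 3: x=0 → posterior Beta(6, 14/3)
obs 4: x=1 → posterior Beta(7, 14/3)
obs 5: x=1 → posterior Beta(8, 14/3)
obs 6: x=0 → posterior Beta(8, 17/3)
obs 7: x=0 → posterior Beta(8, 20/3)
obs 8: x=1 → posterior Beta(9, 20/3)
obs 9: x=1 → posterior Beta(10, 20/3)
obs 10: x=0 → posterior Beta(10, 23/3)
obs 11: x=1 → posterior Beta(11, 23/3)
obs 12: x=0 → posterior Beta(11, 26/3)

alpha=11, beta=26/3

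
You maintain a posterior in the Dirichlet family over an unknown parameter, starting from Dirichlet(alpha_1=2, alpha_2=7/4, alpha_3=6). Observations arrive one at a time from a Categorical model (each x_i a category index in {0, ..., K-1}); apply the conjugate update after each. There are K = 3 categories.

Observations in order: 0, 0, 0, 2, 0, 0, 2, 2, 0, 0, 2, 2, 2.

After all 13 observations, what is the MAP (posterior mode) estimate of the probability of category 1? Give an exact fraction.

3/79

obs 1: x=0 → posterior Dirichlet(3, 7/4, 6)
obs 2: x=0 → posterior Dirichlet(4, 7/4, 6)
obs 3: x=0 → posterior Dirichlet(5, 7/4, 6)
obs 4: x=2 → posterior Dirichlet(5, 7/4, 7)
obs 5: x=0 → posterior Dirichlet(6, 7/4, 7)
obs 6: x=0 → posterior Dirichlet(7, 7/4, 7)
obs 7: x=2 → posterior Dirichlet(7, 7/4, 8)
obs 8: x=2 → posterior Dirichlet(7, 7/4, 9)
obs 9: x=0 → posterior Dirichlet(8, 7/4, 9)
obs 10: x=0 → posterior Dirichlet(9, 7/4, 9)
obs 11: x=2 → posterior Dirichlet(9, 7/4, 10)
obs 12: x=2 → posterior Dirichlet(9, 7/4, 11)
obs 13: x=2 → posterior Dirichlet(9, 7/4, 12)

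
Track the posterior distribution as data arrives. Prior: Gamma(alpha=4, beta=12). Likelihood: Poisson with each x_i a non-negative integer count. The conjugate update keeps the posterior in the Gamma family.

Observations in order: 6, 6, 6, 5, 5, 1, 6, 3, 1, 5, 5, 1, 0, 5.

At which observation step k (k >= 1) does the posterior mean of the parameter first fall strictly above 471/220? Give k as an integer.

obs 1: x=6 → posterior Gamma(10, 13)
obs 2: x=6 → posterior Gamma(16, 14)
obs 3: x=6 → posterior Gamma(22, 15)
obs 4: x=5 → posterior Gamma(27, 16)
obs 5: x=5 → posterior Gamma(32, 17)
obs 6: x=1 → posterior Gamma(33, 18)
obs 7: x=6 → posterior Gamma(39, 19)
obs 8: x=3 → posterior Gamma(42, 20)
obs 9: x=1 → posterior Gamma(43, 21)
obs 10: x=5 → posterior Gamma(48, 22)
obs 11: x=5 → posterior Gamma(53, 23)
obs 12: x=1 → posterior Gamma(54, 24)
obs 13: x=0 → posterior Gamma(54, 25)
obs 14: x=5 → posterior Gamma(59, 26)

k = 10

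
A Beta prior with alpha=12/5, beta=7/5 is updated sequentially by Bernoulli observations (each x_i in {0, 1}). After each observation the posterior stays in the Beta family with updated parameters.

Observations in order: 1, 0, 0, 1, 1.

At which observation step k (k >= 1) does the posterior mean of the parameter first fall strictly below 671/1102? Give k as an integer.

obs 1: x=1 → posterior Beta(17/5, 7/5)
obs 2: x=0 → posterior Beta(17/5, 12/5)
obs 3: x=0 → posterior Beta(17/5, 17/5)
obs 4: x=1 → posterior Beta(22/5, 17/5)
obs 5: x=1 → posterior Beta(27/5, 17/5)

k = 2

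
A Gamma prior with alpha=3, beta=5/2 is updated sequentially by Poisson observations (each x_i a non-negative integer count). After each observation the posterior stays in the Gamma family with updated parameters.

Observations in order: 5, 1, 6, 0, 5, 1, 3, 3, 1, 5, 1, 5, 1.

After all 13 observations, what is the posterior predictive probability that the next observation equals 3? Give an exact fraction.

41447622941876280879492175449898449966460608759794633736972379840/197742224185065366932324177968221745157026572653527148127098282337

obs 1: x=5 → posterior Gamma(8, 7/2)
obs 2: x=1 → posterior Gamma(9, 9/2)
obs 3: x=6 → posterior Gamma(15, 11/2)
obs 4: x=0 → posterior Gamma(15, 13/2)
obs 5: x=5 → posterior Gamma(20, 15/2)
obs 6: x=1 → posterior Gamma(21, 17/2)
obs 7: x=3 → posterior Gamma(24, 19/2)
obs 8: x=3 → posterior Gamma(27, 21/2)
obs 9: x=1 → posterior Gamma(28, 23/2)
obs 10: x=5 → posterior Gamma(33, 25/2)
obs 11: x=1 → posterior Gamma(34, 27/2)
obs 12: x=5 → posterior Gamma(39, 29/2)
obs 13: x=1 → posterior Gamma(40, 31/2)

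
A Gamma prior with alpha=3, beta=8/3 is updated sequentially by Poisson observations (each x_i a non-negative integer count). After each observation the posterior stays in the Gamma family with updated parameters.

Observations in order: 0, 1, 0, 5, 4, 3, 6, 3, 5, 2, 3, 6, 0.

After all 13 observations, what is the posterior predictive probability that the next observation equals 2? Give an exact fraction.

2787775751797119737920754249598116458566505981385080804132656852177858603/11368683772161602973937988281250000000000000000000000000000000000000000000

obs 1: x=0 → posterior Gamma(3, 11/3)
obs 2: x=1 → posterior Gamma(4, 14/3)
obs 3: x=0 → posterior Gamma(4, 17/3)
obs 4: x=5 → posterior Gamma(9, 20/3)
obs 5: x=4 → posterior Gamma(13, 23/3)
obs 6: x=3 → posterior Gamma(16, 26/3)
obs 7: x=6 → posterior Gamma(22, 29/3)
obs 8: x=3 → posterior Gamma(25, 32/3)
obs 9: x=5 → posterior Gamma(30, 35/3)
obs 10: x=2 → posterior Gamma(32, 38/3)
obs 11: x=3 → posterior Gamma(35, 41/3)
obs 12: x=6 → posterior Gamma(41, 44/3)
obs 13: x=0 → posterior Gamma(41, 47/3)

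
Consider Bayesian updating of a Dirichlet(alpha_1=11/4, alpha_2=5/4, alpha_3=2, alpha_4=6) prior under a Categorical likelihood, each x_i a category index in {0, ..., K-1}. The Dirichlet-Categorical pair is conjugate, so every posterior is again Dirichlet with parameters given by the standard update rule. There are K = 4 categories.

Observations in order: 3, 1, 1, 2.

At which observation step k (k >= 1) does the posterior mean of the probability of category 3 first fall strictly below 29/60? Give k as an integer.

k = 3

obs 1: x=3 → posterior Dirichlet(11/4, 5/4, 2, 7)
obs 2: x=1 → posterior Dirichlet(11/4, 9/4, 2, 7)
obs 3: x=1 → posterior Dirichlet(11/4, 13/4, 2, 7)
obs 4: x=2 → posterior Dirichlet(11/4, 13/4, 3, 7)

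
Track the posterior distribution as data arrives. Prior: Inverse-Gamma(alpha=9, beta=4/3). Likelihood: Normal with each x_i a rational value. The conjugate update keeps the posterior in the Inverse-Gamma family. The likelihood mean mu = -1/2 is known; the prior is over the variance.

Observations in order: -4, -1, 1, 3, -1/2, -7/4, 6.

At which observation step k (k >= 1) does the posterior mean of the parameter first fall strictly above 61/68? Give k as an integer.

k = 3

obs 1: x=-4 → posterior Inverse-Gamma(19/2, 179/24)
obs 2: x=-1 → posterior Inverse-Gamma(10, 91/12)
obs 3: x=1 → posterior Inverse-Gamma(21/2, 209/24)
obs 4: x=3 → posterior Inverse-Gamma(11, 89/6)
obs 5: x=-1/2 → posterior Inverse-Gamma(23/2, 89/6)
obs 6: x=-7/4 → posterior Inverse-Gamma(12, 1499/96)
obs 7: x=6 → posterior Inverse-Gamma(25/2, 3527/96)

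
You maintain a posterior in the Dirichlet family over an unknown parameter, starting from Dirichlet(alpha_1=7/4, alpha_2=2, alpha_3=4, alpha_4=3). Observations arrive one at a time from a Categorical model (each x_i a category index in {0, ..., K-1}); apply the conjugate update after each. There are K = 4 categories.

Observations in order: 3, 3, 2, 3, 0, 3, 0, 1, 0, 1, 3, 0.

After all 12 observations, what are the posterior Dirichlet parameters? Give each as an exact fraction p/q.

obs 1: x=3 → posterior Dirichlet(7/4, 2, 4, 4)
obs 2: x=3 → posterior Dirichlet(7/4, 2, 4, 5)
obs 3: x=2 → posterior Dirichlet(7/4, 2, 5, 5)
obs 4: x=3 → posterior Dirichlet(7/4, 2, 5, 6)
obs 5: x=0 → posterior Dirichlet(11/4, 2, 5, 6)
obs 6: x=3 → posterior Dirichlet(11/4, 2, 5, 7)
obs 7: x=0 → posterior Dirichlet(15/4, 2, 5, 7)
obs 8: x=1 → posterior Dirichlet(15/4, 3, 5, 7)
obs 9: x=0 → posterior Dirichlet(19/4, 3, 5, 7)
obs 10: x=1 → posterior Dirichlet(19/4, 4, 5, 7)
obs 11: x=3 → posterior Dirichlet(19/4, 4, 5, 8)
obs 12: x=0 → posterior Dirichlet(23/4, 4, 5, 8)

alpha_1=23/4, alpha_2=4, alpha_3=5, alpha_4=8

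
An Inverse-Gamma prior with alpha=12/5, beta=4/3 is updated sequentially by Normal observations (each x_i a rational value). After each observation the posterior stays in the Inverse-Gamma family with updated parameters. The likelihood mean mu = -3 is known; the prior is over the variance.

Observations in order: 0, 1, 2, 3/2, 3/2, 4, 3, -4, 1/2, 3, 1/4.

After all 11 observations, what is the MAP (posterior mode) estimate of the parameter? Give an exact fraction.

57115/4272

obs 1: x=0 → posterior Inverse-Gamma(29/10, 35/6)
obs 2: x=1 → posterior Inverse-Gamma(17/5, 83/6)
obs 3: x=2 → posterior Inverse-Gamma(39/10, 79/3)
obs 4: x=3/2 → posterior Inverse-Gamma(22/5, 875/24)
obs 5: x=3/2 → posterior Inverse-Gamma(49/10, 559/12)
obs 6: x=4 → posterior Inverse-Gamma(27/5, 853/12)
obs 7: x=3 → posterior Inverse-Gamma(59/10, 1069/12)
obs 8: x=-4 → posterior Inverse-Gamma(32/5, 1075/12)
obs 9: x=1/2 → posterior Inverse-Gamma(69/10, 2297/24)
obs 10: x=3 → posterior Inverse-Gamma(37/5, 2729/24)
obs 11: x=1/4 → posterior Inverse-Gamma(79/10, 11423/96)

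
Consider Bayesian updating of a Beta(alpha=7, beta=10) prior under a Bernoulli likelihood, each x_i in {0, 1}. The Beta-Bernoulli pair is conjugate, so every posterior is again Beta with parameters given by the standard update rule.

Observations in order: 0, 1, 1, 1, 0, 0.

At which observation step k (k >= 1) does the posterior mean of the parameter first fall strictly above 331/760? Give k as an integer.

obs 1: x=0 → posterior Beta(7, 11)
obs 2: x=1 → posterior Beta(8, 11)
obs 3: x=1 → posterior Beta(9, 11)
obs 4: x=1 → posterior Beta(10, 11)
obs 5: x=0 → posterior Beta(10, 12)
obs 6: x=0 → posterior Beta(10, 13)

k = 3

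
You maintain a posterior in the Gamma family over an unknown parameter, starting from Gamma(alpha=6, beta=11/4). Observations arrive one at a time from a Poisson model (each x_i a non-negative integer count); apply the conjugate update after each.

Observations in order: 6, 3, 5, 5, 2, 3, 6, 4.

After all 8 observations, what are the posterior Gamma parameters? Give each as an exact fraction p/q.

obs 1: x=6 → posterior Gamma(12, 15/4)
obs 2: x=3 → posterior Gamma(15, 19/4)
obs 3: x=5 → posterior Gamma(20, 23/4)
obs 4: x=5 → posterior Gamma(25, 27/4)
obs 5: x=2 → posterior Gamma(27, 31/4)
obs 6: x=3 → posterior Gamma(30, 35/4)
obs 7: x=6 → posterior Gamma(36, 39/4)
obs 8: x=4 → posterior Gamma(40, 43/4)

alpha=40, beta=43/4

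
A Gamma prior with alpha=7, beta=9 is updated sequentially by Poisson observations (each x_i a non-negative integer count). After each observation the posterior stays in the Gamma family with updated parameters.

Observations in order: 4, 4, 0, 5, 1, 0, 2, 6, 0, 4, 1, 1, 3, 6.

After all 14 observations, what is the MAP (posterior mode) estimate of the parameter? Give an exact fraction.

43/23

obs 1: x=4 → posterior Gamma(11, 10)
obs 2: x=4 → posterior Gamma(15, 11)
obs 3: x=0 → posterior Gamma(15, 12)
obs 4: x=5 → posterior Gamma(20, 13)
obs 5: x=1 → posterior Gamma(21, 14)
obs 6: x=0 → posterior Gamma(21, 15)
obs 7: x=2 → posterior Gamma(23, 16)
obs 8: x=6 → posterior Gamma(29, 17)
obs 9: x=0 → posterior Gamma(29, 18)
obs 10: x=4 → posterior Gamma(33, 19)
obs 11: x=1 → posterior Gamma(34, 20)
obs 12: x=1 → posterior Gamma(35, 21)
obs 13: x=3 → posterior Gamma(38, 22)
obs 14: x=6 → posterior Gamma(44, 23)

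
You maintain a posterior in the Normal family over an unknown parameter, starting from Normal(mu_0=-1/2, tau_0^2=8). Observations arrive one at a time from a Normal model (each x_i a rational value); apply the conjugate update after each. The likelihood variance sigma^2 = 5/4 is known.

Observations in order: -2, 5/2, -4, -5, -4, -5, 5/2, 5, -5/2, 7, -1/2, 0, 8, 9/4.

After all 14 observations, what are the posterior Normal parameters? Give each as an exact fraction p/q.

obs 1: x=-2 → posterior Normal(-133/74, 40/37)
obs 2: x=5/2 → posterior Normal(9/46, 40/69)
obs 3: x=-4 → posterior Normal(-229/202, 40/101)
obs 4: x=-5 → posterior Normal(-549/266, 40/133)
obs 5: x=-4 → posterior Normal(-161/66, 8/33)
obs 6: x=-5 → posterior Normal(-1125/394, 40/197)
obs 7: x=5/2 → posterior Normal(-965/458, 40/229)
obs 8: x=5 → posterior Normal(-215/174, 40/261)
obs 9: x=-5/2 → posterior Normal(-805/586, 40/293)
obs 10: x=7 → posterior Normal(-357/650, 8/65)
obs 11: x=-1/2 → posterior Normal(-389/714, 40/357)
obs 12: x=0 → posterior Normal(-1/2, 40/389)
obs 13: x=8 → posterior Normal(123/842, 40/421)
obs 14: x=9/4 → posterior Normal(89/302, 40/453)

mu_0=89/302, tau_0^2=40/453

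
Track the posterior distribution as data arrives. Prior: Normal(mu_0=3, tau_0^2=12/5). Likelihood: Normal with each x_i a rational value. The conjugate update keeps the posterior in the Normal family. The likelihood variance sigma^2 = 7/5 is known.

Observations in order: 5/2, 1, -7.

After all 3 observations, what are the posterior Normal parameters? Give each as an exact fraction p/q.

obs 1: x=5/2 → posterior Normal(51/19, 84/95)
obs 2: x=1 → posterior Normal(63/31, 84/155)
obs 3: x=-7 → posterior Normal(-21/43, 84/215)

mu_0=-21/43, tau_0^2=84/215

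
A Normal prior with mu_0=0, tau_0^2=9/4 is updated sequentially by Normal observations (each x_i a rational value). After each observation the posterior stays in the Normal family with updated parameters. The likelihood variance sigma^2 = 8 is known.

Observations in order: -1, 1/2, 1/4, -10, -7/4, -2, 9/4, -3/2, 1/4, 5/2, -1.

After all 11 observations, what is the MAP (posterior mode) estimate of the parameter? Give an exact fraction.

obs 1: x=-1 → posterior Normal(-9/41, 72/41)
obs 2: x=1/2 → posterior Normal(-9/100, 36/25)
obs 3: x=1/4 → posterior Normal(-9/236, 72/59)
obs 4: x=-10 → posterior Normal(-369/272, 18/17)
obs 5: x=-7/4 → posterior Normal(-108/77, 72/77)
obs 6: x=-2 → posterior Normal(-63/43, 36/43)
obs 7: x=9/4 → posterior Normal(-423/380, 72/95)
obs 8: x=-3/2 → posterior Normal(-477/416, 9/13)
obs 9: x=1/4 → posterior Normal(-117/113, 72/113)
obs 10: x=5/2 → posterior Normal(-189/244, 36/61)
obs 11: x=-1 → posterior Normal(-207/262, 72/131)

-207/262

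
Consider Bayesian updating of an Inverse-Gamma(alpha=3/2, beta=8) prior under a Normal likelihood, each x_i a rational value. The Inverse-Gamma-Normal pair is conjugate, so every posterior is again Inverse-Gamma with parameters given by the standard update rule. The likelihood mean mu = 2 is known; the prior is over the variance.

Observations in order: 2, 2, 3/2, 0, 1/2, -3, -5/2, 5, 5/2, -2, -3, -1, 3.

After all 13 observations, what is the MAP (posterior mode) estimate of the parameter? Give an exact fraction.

64/9

obs 1: x=2 → posterior Inverse-Gamma(2, 8)
obs 2: x=2 → posterior Inverse-Gamma(5/2, 8)
obs 3: x=3/2 → posterior Inverse-Gamma(3, 65/8)
obs 4: x=0 → posterior Inverse-Gamma(7/2, 81/8)
obs 5: x=1/2 → posterior Inverse-Gamma(4, 45/4)
obs 6: x=-3 → posterior Inverse-Gamma(9/2, 95/4)
obs 7: x=-5/2 → posterior Inverse-Gamma(5, 271/8)
obs 8: x=5 → posterior Inverse-Gamma(11/2, 307/8)
obs 9: x=5/2 → posterior Inverse-Gamma(6, 77/2)
obs 10: x=-2 → posterior Inverse-Gamma(13/2, 93/2)
obs 11: x=-3 → posterior Inverse-Gamma(7, 59)
obs 12: x=-1 → posterior Inverse-Gamma(15/2, 127/2)
obs 13: x=3 → posterior Inverse-Gamma(8, 64)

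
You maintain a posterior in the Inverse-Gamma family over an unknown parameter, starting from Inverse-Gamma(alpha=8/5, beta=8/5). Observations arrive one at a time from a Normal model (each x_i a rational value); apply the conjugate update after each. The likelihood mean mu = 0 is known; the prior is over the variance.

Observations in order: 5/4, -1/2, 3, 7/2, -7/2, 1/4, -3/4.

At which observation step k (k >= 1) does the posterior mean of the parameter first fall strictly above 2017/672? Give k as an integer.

k = 3

obs 1: x=5/4 → posterior Inverse-Gamma(21/10, 381/160)
obs 2: x=-1/2 → posterior Inverse-Gamma(13/5, 401/160)
obs 3: x=3 → posterior Inverse-Gamma(31/10, 1121/160)
obs 4: x=7/2 → posterior Inverse-Gamma(18/5, 2101/160)
obs 5: x=-7/2 → posterior Inverse-Gamma(41/10, 3081/160)
obs 6: x=1/4 → posterior Inverse-Gamma(23/5, 1543/80)
obs 7: x=-3/4 → posterior Inverse-Gamma(51/10, 3131/160)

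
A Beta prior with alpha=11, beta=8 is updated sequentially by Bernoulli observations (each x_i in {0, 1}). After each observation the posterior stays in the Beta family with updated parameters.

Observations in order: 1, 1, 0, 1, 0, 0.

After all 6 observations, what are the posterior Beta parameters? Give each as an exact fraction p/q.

obs 1: x=1 → posterior Beta(12, 8)
obs 2: x=1 → posterior Beta(13, 8)
obs 3: x=0 → posterior Beta(13, 9)
obs 4: x=1 → posterior Beta(14, 9)
obs 5: x=0 → posterior Beta(14, 10)
obs 6: x=0 → posterior Beta(14, 11)

alpha=14, beta=11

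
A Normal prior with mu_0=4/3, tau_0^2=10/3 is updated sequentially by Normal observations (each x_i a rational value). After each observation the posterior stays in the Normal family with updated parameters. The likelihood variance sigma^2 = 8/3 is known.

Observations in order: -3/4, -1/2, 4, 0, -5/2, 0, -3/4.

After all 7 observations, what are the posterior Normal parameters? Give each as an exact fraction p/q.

obs 1: x=-3/4 → posterior Normal(19/108, 40/27)
obs 2: x=-1/2 → posterior Normal(-11/168, 20/21)
obs 3: x=4 → posterior Normal(229/228, 40/57)
obs 4: x=0 → posterior Normal(229/288, 5/9)
obs 5: x=-5/2 → posterior Normal(79/348, 40/87)
obs 6: x=0 → posterior Normal(79/408, 20/51)
obs 7: x=-3/4 → posterior Normal(17/234, 40/117)

mu_0=17/234, tau_0^2=40/117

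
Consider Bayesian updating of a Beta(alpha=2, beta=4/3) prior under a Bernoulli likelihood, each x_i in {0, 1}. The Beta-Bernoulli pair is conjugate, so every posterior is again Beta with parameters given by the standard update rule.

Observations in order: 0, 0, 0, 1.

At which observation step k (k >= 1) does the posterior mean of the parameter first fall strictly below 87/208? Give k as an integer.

obs 1: x=0 → posterior Beta(2, 7/3)
obs 2: x=0 → posterior Beta(2, 10/3)
obs 3: x=0 → posterior Beta(2, 13/3)
obs 4: x=1 → posterior Beta(3, 13/3)

k = 2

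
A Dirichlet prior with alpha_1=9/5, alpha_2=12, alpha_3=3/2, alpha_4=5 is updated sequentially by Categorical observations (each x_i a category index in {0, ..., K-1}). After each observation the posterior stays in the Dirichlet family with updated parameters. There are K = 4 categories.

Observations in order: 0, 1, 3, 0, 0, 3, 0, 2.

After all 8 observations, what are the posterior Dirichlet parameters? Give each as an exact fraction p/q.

obs 1: x=0 → posterior Dirichlet(14/5, 12, 3/2, 5)
obs 2: x=1 → posterior Dirichlet(14/5, 13, 3/2, 5)
obs 3: x=3 → posterior Dirichlet(14/5, 13, 3/2, 6)
obs 4: x=0 → posterior Dirichlet(19/5, 13, 3/2, 6)
obs 5: x=0 → posterior Dirichlet(24/5, 13, 3/2, 6)
obs 6: x=3 → posterior Dirichlet(24/5, 13, 3/2, 7)
obs 7: x=0 → posterior Dirichlet(29/5, 13, 3/2, 7)
obs 8: x=2 → posterior Dirichlet(29/5, 13, 5/2, 7)

alpha_1=29/5, alpha_2=13, alpha_3=5/2, alpha_4=7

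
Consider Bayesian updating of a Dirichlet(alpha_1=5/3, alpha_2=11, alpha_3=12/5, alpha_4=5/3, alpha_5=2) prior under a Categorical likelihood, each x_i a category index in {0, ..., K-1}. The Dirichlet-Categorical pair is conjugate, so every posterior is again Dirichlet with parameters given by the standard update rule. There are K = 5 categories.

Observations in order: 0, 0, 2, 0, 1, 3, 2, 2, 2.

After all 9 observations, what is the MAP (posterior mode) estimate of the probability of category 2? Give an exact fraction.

81/341

obs 1: x=0 → posterior Dirichlet(8/3, 11, 12/5, 5/3, 2)
obs 2: x=0 → posterior Dirichlet(11/3, 11, 12/5, 5/3, 2)
obs 3: x=2 → posterior Dirichlet(11/3, 11, 17/5, 5/3, 2)
obs 4: x=0 → posterior Dirichlet(14/3, 11, 17/5, 5/3, 2)
obs 5: x=1 → posterior Dirichlet(14/3, 12, 17/5, 5/3, 2)
obs 6: x=3 → posterior Dirichlet(14/3, 12, 17/5, 8/3, 2)
obs 7: x=2 → posterior Dirichlet(14/3, 12, 22/5, 8/3, 2)
obs 8: x=2 → posterior Dirichlet(14/3, 12, 27/5, 8/3, 2)
obs 9: x=2 → posterior Dirichlet(14/3, 12, 32/5, 8/3, 2)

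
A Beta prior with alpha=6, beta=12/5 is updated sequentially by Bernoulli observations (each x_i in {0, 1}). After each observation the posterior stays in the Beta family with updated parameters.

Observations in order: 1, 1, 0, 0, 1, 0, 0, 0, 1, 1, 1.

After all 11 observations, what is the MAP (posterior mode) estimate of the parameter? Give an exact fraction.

55/87

obs 1: x=1 → posterior Beta(7, 12/5)
obs 2: x=1 → posterior Beta(8, 12/5)
obs 3: x=0 → posterior Beta(8, 17/5)
obs 4: x=0 → posterior Beta(8, 22/5)
obs 5: x=1 → posterior Beta(9, 22/5)
obs 6: x=0 → posterior Beta(9, 27/5)
obs 7: x=0 → posterior Beta(9, 32/5)
obs 8: x=0 → posterior Beta(9, 37/5)
obs 9: x=1 → posterior Beta(10, 37/5)
obs 10: x=1 → posterior Beta(11, 37/5)
obs 11: x=1 → posterior Beta(12, 37/5)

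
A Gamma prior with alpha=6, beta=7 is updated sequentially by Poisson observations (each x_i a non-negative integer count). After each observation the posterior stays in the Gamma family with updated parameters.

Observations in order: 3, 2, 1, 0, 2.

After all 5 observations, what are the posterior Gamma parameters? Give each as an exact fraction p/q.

alpha=14, beta=12

obs 1: x=3 → posterior Gamma(9, 8)
obs 2: x=2 → posterior Gamma(11, 9)
obs 3: x=1 → posterior Gamma(12, 10)
obs 4: x=0 → posterior Gamma(12, 11)
obs 5: x=2 → posterior Gamma(14, 12)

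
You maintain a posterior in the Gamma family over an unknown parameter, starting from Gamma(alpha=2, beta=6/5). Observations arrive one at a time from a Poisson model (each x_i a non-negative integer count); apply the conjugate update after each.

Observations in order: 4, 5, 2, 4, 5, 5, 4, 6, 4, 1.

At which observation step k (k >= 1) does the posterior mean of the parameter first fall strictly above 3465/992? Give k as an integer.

obs 1: x=4 → posterior Gamma(6, 11/5)
obs 2: x=5 → posterior Gamma(11, 16/5)
obs 3: x=2 → posterior Gamma(13, 21/5)
obs 4: x=4 → posterior Gamma(17, 26/5)
obs 5: x=5 → posterior Gamma(22, 31/5)
obs 6: x=5 → posterior Gamma(27, 36/5)
obs 7: x=4 → posterior Gamma(31, 41/5)
obs 8: x=6 → posterior Gamma(37, 46/5)
obs 9: x=4 → posterior Gamma(41, 51/5)
obs 10: x=1 → posterior Gamma(42, 56/5)

k = 5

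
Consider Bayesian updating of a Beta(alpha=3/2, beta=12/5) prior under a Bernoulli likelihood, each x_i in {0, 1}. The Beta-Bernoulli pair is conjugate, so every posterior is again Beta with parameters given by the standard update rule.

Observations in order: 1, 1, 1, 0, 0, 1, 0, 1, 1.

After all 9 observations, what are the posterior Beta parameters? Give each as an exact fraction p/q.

alpha=15/2, beta=27/5

obs 1: x=1 → posterior Beta(5/2, 12/5)
obs 2: x=1 → posterior Beta(7/2, 12/5)
obs 3: x=1 → posterior Beta(9/2, 12/5)
obs 4: x=0 → posterior Beta(9/2, 17/5)
obs 5: x=0 → posterior Beta(9/2, 22/5)
obs 6: x=1 → posterior Beta(11/2, 22/5)
obs 7: x=0 → posterior Beta(11/2, 27/5)
obs 8: x=1 → posterior Beta(13/2, 27/5)
obs 9: x=1 → posterior Beta(15/2, 27/5)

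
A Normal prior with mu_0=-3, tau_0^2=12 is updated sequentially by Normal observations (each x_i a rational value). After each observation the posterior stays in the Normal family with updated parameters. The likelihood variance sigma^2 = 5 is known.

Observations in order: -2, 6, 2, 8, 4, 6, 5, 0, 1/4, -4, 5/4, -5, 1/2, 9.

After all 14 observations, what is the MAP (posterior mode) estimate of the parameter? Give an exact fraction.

obs 1: x=-2 → posterior Normal(-39/17, 60/17)
obs 2: x=6 → posterior Normal(33/29, 60/29)
obs 3: x=2 → posterior Normal(57/41, 60/41)
obs 4: x=8 → posterior Normal(153/53, 60/53)
obs 5: x=4 → posterior Normal(201/65, 12/13)
obs 6: x=6 → posterior Normal(39/11, 60/77)
obs 7: x=5 → posterior Normal(333/89, 60/89)
obs 8: x=0 → posterior Normal(333/101, 60/101)
obs 9: x=1/4 → posterior Normal(336/113, 60/113)
obs 10: x=-4 → posterior Normal(288/125, 12/25)
obs 11: x=5/4 → posterior Normal(303/137, 60/137)
obs 12: x=-5 → posterior Normal(243/149, 60/149)
obs 13: x=1/2 → posterior Normal(249/161, 60/161)
obs 14: x=9 → posterior Normal(357/173, 60/173)

357/173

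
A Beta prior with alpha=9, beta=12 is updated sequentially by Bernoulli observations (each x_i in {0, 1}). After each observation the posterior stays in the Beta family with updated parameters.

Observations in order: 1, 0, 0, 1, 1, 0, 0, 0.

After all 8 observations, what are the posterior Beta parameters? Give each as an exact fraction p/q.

alpha=12, beta=17

obs 1: x=1 → posterior Beta(10, 12)
obs 2: x=0 → posterior Beta(10, 13)
obs 3: x=0 → posterior Beta(10, 14)
obs 4: x=1 → posterior Beta(11, 14)
obs 5: x=1 → posterior Beta(12, 14)
obs 6: x=0 → posterior Beta(12, 15)
obs 7: x=0 → posterior Beta(12, 16)
obs 8: x=0 → posterior Beta(12, 17)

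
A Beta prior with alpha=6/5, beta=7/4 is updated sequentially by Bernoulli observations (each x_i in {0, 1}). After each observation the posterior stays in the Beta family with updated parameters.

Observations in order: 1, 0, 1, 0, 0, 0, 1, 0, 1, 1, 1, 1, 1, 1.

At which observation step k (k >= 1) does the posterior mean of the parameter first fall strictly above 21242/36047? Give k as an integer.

k = 14

obs 1: x=1 → posterior Beta(11/5, 7/4)
obs 2: x=0 → posterior Beta(11/5, 11/4)
obs 3: x=1 → posterior Beta(16/5, 11/4)
obs 4: x=0 → posterior Beta(16/5, 15/4)
obs 5: x=0 → posterior Beta(16/5, 19/4)
obs 6: x=0 → posterior Beta(16/5, 23/4)
obs 7: x=1 → posterior Beta(21/5, 23/4)
obs 8: x=0 → posterior Beta(21/5, 27/4)
obs 9: x=1 → posterior Beta(26/5, 27/4)
obs 10: x=1 → posterior Beta(31/5, 27/4)
obs 11: x=1 → posterior Beta(36/5, 27/4)
obs 12: x=1 → posterior Beta(41/5, 27/4)
obs 13: x=1 → posterior Beta(46/5, 27/4)
obs 14: x=1 → posterior Beta(51/5, 27/4)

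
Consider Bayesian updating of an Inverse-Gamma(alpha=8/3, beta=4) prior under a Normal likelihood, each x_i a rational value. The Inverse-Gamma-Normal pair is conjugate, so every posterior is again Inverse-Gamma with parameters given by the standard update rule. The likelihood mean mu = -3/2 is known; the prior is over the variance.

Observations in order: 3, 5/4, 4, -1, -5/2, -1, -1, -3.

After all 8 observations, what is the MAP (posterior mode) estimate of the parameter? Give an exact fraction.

obs 1: x=3 → posterior Inverse-Gamma(19/6, 113/8)
obs 2: x=5/4 → posterior Inverse-Gamma(11/3, 573/32)
obs 3: x=4 → posterior Inverse-Gamma(25/6, 1057/32)
obs 4: x=-1 → posterior Inverse-Gamma(14/3, 1061/32)
obs 5: x=-5/2 → posterior Inverse-Gamma(31/6, 1077/32)
obs 6: x=-1 → posterior Inverse-Gamma(17/3, 1081/32)
obs 7: x=-1 → posterior Inverse-Gamma(37/6, 1085/32)
obs 8: x=-3 → posterior Inverse-Gamma(20/3, 1121/32)

3363/736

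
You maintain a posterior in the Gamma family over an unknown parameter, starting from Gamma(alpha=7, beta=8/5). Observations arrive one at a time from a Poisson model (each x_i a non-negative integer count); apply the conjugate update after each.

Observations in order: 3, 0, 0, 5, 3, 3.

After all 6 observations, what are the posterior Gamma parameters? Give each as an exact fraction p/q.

obs 1: x=3 → posterior Gamma(10, 13/5)
obs 2: x=0 → posterior Gamma(10, 18/5)
obs 3: x=0 → posterior Gamma(10, 23/5)
obs 4: x=5 → posterior Gamma(15, 28/5)
obs 5: x=3 → posterior Gamma(18, 33/5)
obs 6: x=3 → posterior Gamma(21, 38/5)

alpha=21, beta=38/5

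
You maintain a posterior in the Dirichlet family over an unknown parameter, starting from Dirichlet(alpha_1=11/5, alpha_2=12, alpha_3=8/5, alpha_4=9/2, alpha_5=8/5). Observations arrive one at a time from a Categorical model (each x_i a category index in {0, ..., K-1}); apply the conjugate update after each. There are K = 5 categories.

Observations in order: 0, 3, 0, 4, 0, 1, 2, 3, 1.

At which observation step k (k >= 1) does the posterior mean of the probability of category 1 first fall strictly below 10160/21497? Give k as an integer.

k = 4

obs 1: x=0 → posterior Dirichlet(16/5, 12, 8/5, 9/2, 8/5)
obs 2: x=3 → posterior Dirichlet(16/5, 12, 8/5, 11/2, 8/5)
obs 3: x=0 → posterior Dirichlet(21/5, 12, 8/5, 11/2, 8/5)
obs 4: x=4 → posterior Dirichlet(21/5, 12, 8/5, 11/2, 13/5)
obs 5: x=0 → posterior Dirichlet(26/5, 12, 8/5, 11/2, 13/5)
obs 6: x=1 → posterior Dirichlet(26/5, 13, 8/5, 11/2, 13/5)
obs 7: x=2 → posterior Dirichlet(26/5, 13, 13/5, 11/2, 13/5)
obs 8: x=3 → posterior Dirichlet(26/5, 13, 13/5, 13/2, 13/5)
obs 9: x=1 → posterior Dirichlet(26/5, 14, 13/5, 13/2, 13/5)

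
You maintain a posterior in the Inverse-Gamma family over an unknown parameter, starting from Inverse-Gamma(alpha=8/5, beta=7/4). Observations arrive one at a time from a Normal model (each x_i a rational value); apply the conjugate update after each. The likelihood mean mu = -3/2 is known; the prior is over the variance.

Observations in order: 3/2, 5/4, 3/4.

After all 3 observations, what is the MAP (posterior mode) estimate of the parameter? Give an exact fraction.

1005/328

obs 1: x=3/2 → posterior Inverse-Gamma(21/10, 25/4)
obs 2: x=5/4 → posterior Inverse-Gamma(13/5, 321/32)
obs 3: x=3/4 → posterior Inverse-Gamma(31/10, 201/16)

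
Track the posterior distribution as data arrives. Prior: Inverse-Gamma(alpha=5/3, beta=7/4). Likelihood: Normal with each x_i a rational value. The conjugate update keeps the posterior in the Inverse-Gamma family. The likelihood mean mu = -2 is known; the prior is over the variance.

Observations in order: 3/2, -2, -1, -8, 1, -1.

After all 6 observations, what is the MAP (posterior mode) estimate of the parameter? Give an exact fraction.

obs 1: x=3/2 → posterior Inverse-Gamma(13/6, 63/8)
obs 2: x=-2 → posterior Inverse-Gamma(8/3, 63/8)
obs 3: x=-1 → posterior Inverse-Gamma(19/6, 67/8)
obs 4: x=-8 → posterior Inverse-Gamma(11/3, 211/8)
obs 5: x=1 → posterior Inverse-Gamma(25/6, 247/8)
obs 6: x=-1 → posterior Inverse-Gamma(14/3, 251/8)

753/136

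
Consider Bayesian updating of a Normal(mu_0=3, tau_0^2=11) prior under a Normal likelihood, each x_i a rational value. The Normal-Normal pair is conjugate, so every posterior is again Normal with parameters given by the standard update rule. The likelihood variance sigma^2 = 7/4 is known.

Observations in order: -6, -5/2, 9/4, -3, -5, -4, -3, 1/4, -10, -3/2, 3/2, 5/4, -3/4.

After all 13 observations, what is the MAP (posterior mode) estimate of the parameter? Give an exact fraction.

-1321/579

obs 1: x=-6 → posterior Normal(-81/17, 77/51)
obs 2: x=-5/2 → posterior Normal(-353/95, 77/95)
obs 3: x=9/4 → posterior Normal(-254/139, 77/139)
obs 4: x=-3 → posterior Normal(-386/183, 77/183)
obs 5: x=-5 → posterior Normal(-606/227, 77/227)
obs 6: x=-4 → posterior Normal(-782/271, 77/271)
obs 7: x=-3 → posterior Normal(-914/315, 11/45)
obs 8: x=1/4 → posterior Normal(-903/359, 77/359)
obs 9: x=-10 → posterior Normal(-1343/403, 77/403)
obs 10: x=-3/2 → posterior Normal(-1409/447, 77/447)
obs 11: x=3/2 → posterior Normal(-1343/491, 77/491)
obs 12: x=5/4 → posterior Normal(-1288/535, 77/535)
obs 13: x=-3/4 → posterior Normal(-1321/579, 77/579)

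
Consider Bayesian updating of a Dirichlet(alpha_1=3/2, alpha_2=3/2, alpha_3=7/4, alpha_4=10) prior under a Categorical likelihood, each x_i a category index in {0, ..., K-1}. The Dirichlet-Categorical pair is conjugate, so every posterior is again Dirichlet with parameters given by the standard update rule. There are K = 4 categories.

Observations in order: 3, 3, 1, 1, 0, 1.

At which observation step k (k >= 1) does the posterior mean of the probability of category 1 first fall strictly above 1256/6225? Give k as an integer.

k = 6

obs 1: x=3 → posterior Dirichlet(3/2, 3/2, 7/4, 11)
obs 2: x=3 → posterior Dirichlet(3/2, 3/2, 7/4, 12)
obs 3: x=1 → posterior Dirichlet(3/2, 5/2, 7/4, 12)
obs 4: x=1 → posterior Dirichlet(3/2, 7/2, 7/4, 12)
obs 5: x=0 → posterior Dirichlet(5/2, 7/2, 7/4, 12)
obs 6: x=1 → posterior Dirichlet(5/2, 9/2, 7/4, 12)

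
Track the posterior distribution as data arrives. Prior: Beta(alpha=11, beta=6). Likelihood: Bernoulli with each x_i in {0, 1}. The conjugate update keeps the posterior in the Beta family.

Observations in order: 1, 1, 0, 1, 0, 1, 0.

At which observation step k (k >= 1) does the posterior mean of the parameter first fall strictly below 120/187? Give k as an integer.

k = 5

obs 1: x=1 → posterior Beta(12, 6)
obs 2: x=1 → posterior Beta(13, 6)
obs 3: x=0 → posterior Beta(13, 7)
obs 4: x=1 → posterior Beta(14, 7)
obs 5: x=0 → posterior Beta(14, 8)
obs 6: x=1 → posterior Beta(15, 8)
obs 7: x=0 → posterior Beta(15, 9)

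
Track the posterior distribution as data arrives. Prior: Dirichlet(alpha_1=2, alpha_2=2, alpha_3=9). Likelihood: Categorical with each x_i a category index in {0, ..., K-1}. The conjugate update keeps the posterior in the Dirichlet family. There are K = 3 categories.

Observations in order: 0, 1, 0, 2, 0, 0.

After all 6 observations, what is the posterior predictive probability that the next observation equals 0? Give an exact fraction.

6/19

obs 1: x=0 → posterior Dirichlet(3, 2, 9)
obs 2: x=1 → posterior Dirichlet(3, 3, 9)
obs 3: x=0 → posterior Dirichlet(4, 3, 9)
obs 4: x=2 → posterior Dirichlet(4, 3, 10)
obs 5: x=0 → posterior Dirichlet(5, 3, 10)
obs 6: x=0 → posterior Dirichlet(6, 3, 10)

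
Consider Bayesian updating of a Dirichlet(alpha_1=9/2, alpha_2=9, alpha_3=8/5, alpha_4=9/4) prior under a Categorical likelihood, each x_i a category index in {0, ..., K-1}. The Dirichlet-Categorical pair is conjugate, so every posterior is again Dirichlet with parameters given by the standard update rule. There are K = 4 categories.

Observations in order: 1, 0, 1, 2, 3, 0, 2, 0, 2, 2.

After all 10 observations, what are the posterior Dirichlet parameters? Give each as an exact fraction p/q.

alpha_1=15/2, alpha_2=11, alpha_3=28/5, alpha_4=13/4

obs 1: x=1 → posterior Dirichlet(9/2, 10, 8/5, 9/4)
obs 2: x=0 → posterior Dirichlet(11/2, 10, 8/5, 9/4)
obs 3: x=1 → posterior Dirichlet(11/2, 11, 8/5, 9/4)
obs 4: x=2 → posterior Dirichlet(11/2, 11, 13/5, 9/4)
obs 5: x=3 → posterior Dirichlet(11/2, 11, 13/5, 13/4)
obs 6: x=0 → posterior Dirichlet(13/2, 11, 13/5, 13/4)
obs 7: x=2 → posterior Dirichlet(13/2, 11, 18/5, 13/4)
obs 8: x=0 → posterior Dirichlet(15/2, 11, 18/5, 13/4)
obs 9: x=2 → posterior Dirichlet(15/2, 11, 23/5, 13/4)
obs 10: x=2 → posterior Dirichlet(15/2, 11, 28/5, 13/4)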